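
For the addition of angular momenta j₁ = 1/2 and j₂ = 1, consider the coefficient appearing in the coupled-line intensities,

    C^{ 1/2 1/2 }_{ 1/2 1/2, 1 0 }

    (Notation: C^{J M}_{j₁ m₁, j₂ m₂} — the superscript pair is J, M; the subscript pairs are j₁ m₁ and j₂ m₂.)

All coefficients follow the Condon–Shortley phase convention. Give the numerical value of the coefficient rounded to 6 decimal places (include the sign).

+√(1/3) = +0.577350

triangle: 1!·0!·1!/3! = 1/6
(j±m)!: 1!·0!·1!·1!·1!·0! = 1
prefactor² = (2J+1)·Δ·N² = 1/3
  k=0: +1/(0!·1!·0!·1!·0!·0!) = 1
Σ = 1  ⇒  CG² = 1/3·1² = 1/3
CG = +√(1/3) = +0.577350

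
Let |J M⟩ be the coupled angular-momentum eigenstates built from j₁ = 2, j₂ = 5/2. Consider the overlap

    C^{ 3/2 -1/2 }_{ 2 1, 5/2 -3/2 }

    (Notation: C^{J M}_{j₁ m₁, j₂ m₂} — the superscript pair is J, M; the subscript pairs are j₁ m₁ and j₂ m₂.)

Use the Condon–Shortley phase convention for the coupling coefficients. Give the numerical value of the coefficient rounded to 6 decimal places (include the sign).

-0.138013

j₁+j₂−J=3  J+j₁−j₂=1  J−j₁+j₂=2  j₁+j₂+J+1=7
(j₁±m₁, j₂±m₂, J±M) = (3,1,1,4,1,2)
P² = 96/35
sum k=0..1:
  [0] +1/6 = 1/6
  [1] −1/4 = -1/4
S = -1/12
C² = P²·S² = 2/105 ; C = -0.138013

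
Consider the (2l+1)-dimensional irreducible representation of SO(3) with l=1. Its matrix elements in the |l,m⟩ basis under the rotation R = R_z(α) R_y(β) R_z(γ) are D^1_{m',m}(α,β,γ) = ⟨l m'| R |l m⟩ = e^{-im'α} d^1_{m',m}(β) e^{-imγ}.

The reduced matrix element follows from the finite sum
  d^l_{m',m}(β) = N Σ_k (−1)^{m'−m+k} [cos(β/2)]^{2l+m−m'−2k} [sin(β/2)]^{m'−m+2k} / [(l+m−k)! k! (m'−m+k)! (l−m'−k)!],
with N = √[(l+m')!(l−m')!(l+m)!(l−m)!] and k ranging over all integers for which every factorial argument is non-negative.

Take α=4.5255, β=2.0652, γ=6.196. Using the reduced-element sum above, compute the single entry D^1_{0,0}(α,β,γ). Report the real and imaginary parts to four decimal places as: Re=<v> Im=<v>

Split into d^1_{0,0}(β=2.0652) × two z-phases.
c=cos(2.065200/2)=0.512588, s=sin(2.065200/2)=0.858635; N=√[1·1·1·1]=1.000000
The bounds max(0,m−m')=0 and min(l+m,l−m')=1 give 2 terms
  k=0: (−1)^0·1.0000/(1)·0.5126^2·0.8586^0 = +0.262747
  k=1: (−1)^1·1.0000/(1)·0.5126^0·0.8586^2 = -0.737253
d^1_{0,0}(2.0652) = +0.262747 -0.737253 = -0.474507
Attach z-rotation phases: D = e^{-i(0)(4.5255)}·(-0.474507)·e^{-i(0)(6.1960)} = -0.474507+0.000000i

Re=-0.4745 Im=0.0000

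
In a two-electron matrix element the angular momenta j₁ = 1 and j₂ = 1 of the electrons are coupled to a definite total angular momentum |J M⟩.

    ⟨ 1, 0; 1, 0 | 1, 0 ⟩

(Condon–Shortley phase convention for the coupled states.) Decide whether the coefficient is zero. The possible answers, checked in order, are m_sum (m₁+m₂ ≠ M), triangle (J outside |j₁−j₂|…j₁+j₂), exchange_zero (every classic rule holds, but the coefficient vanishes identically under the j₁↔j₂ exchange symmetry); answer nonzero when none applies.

exchange_zero

m-sum: m₁+m₂ = 0+0 = 0, M = 0  ✓
triangle: |j₁−j₂| = 0 ≤ J = 1 ≤ j₁+j₂ = 2  ✓
exchange: j₁=j₂ and m₁=m₂, and (−1)^(j₁+j₂−J) = (−1)^1 = −1 forces ⟨j₁m₁;j₂m₂|JM⟩ = −⟨j₂m₂;j₁m₁|JM⟩ = −⟨j₁m₁;j₂m₂|JM⟩ ⇒ the coefficient vanishes identically
Racah sum check: Σ_k collapses to 0 ⇒ CG = 0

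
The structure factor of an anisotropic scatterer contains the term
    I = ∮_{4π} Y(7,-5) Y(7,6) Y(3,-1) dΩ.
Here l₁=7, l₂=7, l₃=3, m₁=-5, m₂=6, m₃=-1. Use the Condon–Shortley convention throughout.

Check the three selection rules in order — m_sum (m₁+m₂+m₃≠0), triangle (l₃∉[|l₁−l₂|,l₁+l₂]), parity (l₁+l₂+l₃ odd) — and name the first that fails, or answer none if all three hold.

parity

azimuthal sum: -5 + 6 − 1 = 0  ✓
0 ≤ 3 ≤ 14 (triangle on l)  ✓
L = 7 + 7 + 3 = 17 (odd)  ✗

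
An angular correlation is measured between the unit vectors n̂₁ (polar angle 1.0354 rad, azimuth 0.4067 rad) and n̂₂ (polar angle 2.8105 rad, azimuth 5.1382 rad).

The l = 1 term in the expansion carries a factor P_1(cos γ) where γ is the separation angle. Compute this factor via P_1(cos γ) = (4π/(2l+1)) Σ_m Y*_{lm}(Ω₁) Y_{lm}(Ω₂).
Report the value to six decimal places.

-0.477130

Expand P_1 via completeness: Σ_{m} conj(Y_{1,m}) at Ω₁ times Y_{1,m} at Ω₂ —
  term(m=-1) = (0.000638, 0.033367)   from Y*(Ω₁)=(0.272910, 0.117546), Y(Ω₂)=(0.046392, 0.102283)
  term(m=+0) = (-0.115182, 0.000000)   from Y*(Ω₁)=(0.249276, -0.000000), Y(Ω₂)=(-0.462065, 0.000000)
  term(m=+1) = (0.000638, -0.033367)   from Y*(Ω₁)=(-0.272910, 0.117546), Y(Ω₂)=(-0.046392, 0.102283)
Σ over m = (-0.113906, 0.000000); ×(4π/3) → (-0.477130, 0.000000). Real part: -0.477130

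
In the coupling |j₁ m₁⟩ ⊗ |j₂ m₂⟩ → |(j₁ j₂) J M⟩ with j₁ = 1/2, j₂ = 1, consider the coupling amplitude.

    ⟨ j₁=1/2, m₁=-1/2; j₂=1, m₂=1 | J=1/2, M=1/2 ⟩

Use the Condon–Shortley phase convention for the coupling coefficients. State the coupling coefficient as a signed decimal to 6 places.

-0.816497  (= −√(2/3))

√[2·1!0!1!/3! · 0!1!2!0!1!0!] = √(2/3)
  +(−1)^1/∏(1,0,0,1,0,0)! = -1  (running -1)
⟨..|..⟩ = √(2/3)·(-1) = -0.816497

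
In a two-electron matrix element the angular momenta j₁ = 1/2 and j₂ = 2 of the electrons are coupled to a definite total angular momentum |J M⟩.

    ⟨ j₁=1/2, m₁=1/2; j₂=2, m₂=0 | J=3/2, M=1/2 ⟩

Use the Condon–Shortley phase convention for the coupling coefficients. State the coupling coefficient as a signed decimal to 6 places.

j₁+j₂−J=1  J+j₁−j₂=0  J−j₁+j₂=3  j₁+j₂+J+1=5
(j₁±m₁, j₂±m₂, J±M) = (1,0,2,2,2,1)
P² = 8/5
sum k=0..0:
  [0] +1/2 = 1/2
S = 1/2
C² = P²·S² = 2/5 ; C = +0.632456

+0.632456  (= +√(2/5))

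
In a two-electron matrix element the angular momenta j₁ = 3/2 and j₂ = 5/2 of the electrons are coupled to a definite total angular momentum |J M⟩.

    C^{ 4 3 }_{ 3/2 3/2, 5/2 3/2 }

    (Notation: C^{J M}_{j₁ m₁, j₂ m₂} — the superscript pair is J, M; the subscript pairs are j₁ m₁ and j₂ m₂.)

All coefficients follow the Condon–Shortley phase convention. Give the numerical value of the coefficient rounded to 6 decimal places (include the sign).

+√(5/8) = +0.790569

√[9·0!3!5!/9! · 3!0!4!1!7!1!] = √(12960)
  +(−1)^0/∏(0,0,0,4,3,1)! = 1/144  (running 1/144)
⟨..|..⟩ = √(12960)·(1/144) = +0.790569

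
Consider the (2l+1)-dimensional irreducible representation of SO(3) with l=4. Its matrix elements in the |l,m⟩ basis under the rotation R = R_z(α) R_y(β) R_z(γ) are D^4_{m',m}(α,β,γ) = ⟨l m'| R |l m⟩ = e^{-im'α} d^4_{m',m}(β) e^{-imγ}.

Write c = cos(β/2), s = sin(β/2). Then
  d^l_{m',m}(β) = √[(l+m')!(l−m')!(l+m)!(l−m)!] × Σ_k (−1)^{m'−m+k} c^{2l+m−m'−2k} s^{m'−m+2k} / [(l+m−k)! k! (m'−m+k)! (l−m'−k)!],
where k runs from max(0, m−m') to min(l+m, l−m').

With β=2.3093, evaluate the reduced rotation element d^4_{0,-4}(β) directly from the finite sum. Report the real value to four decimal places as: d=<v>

d=0.1564

d^4_{0,-4}(β=2.3093) via the finite sum:
c=cos(2.309300/2)=0.404239, s=sin(2.309300/2)=0.914654; N=√[24·24·1·40320]=4819.161753
The bounds max(0,m−m')=0 and min(l+m,l−m')=0 give 1 term
  k=0: (−1)^4·4819.1618/(576)·0.4042^4·0.9147^4 = +0.156360
d^4_{0,-4}(2.3093) = +0.156360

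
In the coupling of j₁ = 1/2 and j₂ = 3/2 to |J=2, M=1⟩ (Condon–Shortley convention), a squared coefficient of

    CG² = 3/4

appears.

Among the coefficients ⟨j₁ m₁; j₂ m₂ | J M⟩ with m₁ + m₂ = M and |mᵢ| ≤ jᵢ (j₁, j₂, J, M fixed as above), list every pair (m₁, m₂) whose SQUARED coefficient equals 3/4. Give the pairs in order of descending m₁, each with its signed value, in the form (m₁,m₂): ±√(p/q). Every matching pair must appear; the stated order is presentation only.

Admissible pairs with m₁+m₂ = M = 1: (-1/2,3/2), (1/2,1/2)
  (m₁,m₂)=(1/2,1/2): CG² = 3/4, CG = +√(3/4)   ← matches the target
  (m₁,m₂)=(-1/2,3/2): CG² = 1/4, CG = +√(1/4)
Pairs with CG² = 3/4: (1/2,1/2): +√(3/4)

(1/2,1/2): +√(3/4)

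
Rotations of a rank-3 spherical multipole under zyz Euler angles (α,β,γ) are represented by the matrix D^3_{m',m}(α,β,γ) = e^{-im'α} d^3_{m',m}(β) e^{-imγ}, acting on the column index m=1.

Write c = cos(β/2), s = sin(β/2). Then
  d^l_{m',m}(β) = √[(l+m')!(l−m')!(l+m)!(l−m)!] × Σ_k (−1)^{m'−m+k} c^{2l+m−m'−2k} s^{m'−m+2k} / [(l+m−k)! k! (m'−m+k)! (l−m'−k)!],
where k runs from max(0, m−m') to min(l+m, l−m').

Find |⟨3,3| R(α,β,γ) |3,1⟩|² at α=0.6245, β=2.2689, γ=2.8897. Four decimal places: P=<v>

D^3_{3,1}(0.6245,2.2689,2.8897) = e^{-i·3·0.6245}·d^3_{3,1}(2.2689)·e^{-i·1·2.8897}. Compute d first:
c=cos(2.268900/2)=0.422631, s=sin(2.268900/2)=0.906302; N=√[720·1·24·2]=185.903201
k∈{0} keeps every argument non-negative
  k=0: (−1)^2·185.9032/(48)·0.4226^4·0.9063^2 = +0.101493
d^3_{3,1}(2.2689) = +0.101493
|D^3_{3,1}|² = |d^3_{3,1}(β)|² = (+0.101493)² = 0.010301 (the z-rotation phases have unit modulus)

P=0.0103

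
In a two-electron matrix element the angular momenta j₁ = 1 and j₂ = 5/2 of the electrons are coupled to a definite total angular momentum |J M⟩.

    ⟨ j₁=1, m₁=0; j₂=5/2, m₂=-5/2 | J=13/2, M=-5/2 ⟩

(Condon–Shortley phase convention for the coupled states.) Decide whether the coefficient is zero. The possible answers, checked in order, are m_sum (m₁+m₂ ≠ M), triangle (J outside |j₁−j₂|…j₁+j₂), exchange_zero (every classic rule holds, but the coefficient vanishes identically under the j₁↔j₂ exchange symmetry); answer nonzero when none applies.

triangle

m-sum: m₁+m₂ = 0+(-5/2) = -5/2, M = -5/2  ✓
triangle: need |j₁−j₂| ≤ J ≤ j₁+j₂, i.e. J ∈ [3/2, 7/2]; J = 13/2 is outside ✗ ⇒ coefficient is 0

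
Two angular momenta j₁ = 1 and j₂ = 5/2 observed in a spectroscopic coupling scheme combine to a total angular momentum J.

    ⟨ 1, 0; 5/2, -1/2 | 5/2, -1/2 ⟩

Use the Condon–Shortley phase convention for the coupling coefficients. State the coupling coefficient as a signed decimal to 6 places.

+√(1/35) ≈ +0.169031

triangle: 1!×1!×4!/7! = 24/5040
(j±m)!: 1!×1!×2!×3!×2!×3! = 144
prefactor² = (2J+1)×Δ×N² = 144/35
  k=0: +1/(0!×1!×1!×2!×0!×2!) = 1/4
  k=1: −1/(1!×0!×0!×1!×1!×3!) = -1/6
Σ = 1/12  ⇒  CG² = 144/35×(1/12)² = 1/35
CG = +√(1/35) = +0.169031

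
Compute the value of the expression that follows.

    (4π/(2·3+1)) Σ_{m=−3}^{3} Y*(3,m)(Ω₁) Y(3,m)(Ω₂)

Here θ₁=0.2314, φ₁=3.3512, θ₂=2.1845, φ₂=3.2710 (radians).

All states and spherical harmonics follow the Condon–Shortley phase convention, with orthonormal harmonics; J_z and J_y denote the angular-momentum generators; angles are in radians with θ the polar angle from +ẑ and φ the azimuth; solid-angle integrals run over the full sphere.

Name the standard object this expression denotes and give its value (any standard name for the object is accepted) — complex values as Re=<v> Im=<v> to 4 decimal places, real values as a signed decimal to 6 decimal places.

Legendre polynomial (addition theorem), +0.430063

This sum is the spherical-harmonic addition theorem: it equals the Legendre polynomial P_l(cos γ) of the angle γ between the two directions.
Term-by-term m-sum for l=3 (normalisation 4π/7 = 1.795196):
  m=-3: (-0.00407 - 0.00296j) × (-0.21100 + 0.08629j) = 0.00111 + 0.00027j  (running Σ = 0.00111 + 0.00027j)
  m=-2: (0.04779 + 0.02130j) × (-0.38026 + 0.10067j) = -0.02032 - 0.00329j  (running Σ = -0.01920 - 0.00301j)
  m=-1: (-0.27092 - 0.05763j) × (-0.17247 + 0.02244j) = 0.04802 + 0.00386j  (running Σ = 0.02882 + 0.00085j)
  m=0: (0.63094 + 0.00000j) × (0.28835 + 0.00000j) = 0.18193 + 0.00000j  (running Σ = 0.21075 + 0.00085j)
  m=1: (0.27092 - 0.05763j) × (0.17247 + 0.02244j) = 0.04802 - 0.00386j  (running Σ = 0.25877 - 0.00301j)
  m=2: (0.04779 - 0.02130j) × (-0.38026 - 0.10067j) = -0.02032 + 0.00329j  (running Σ = 0.23845 + 0.00027j)
  m=3: (0.00407 - 0.00296j) × (0.21100 + 0.08629j) = 0.00111 - 0.00027j  (running Σ = 0.23956 - 0.00000j)
Accumulated sum 0.23956 - 0.00000j; after 4π/(2l+1) scaling, 0.43006 - 0.00000j ⇒ P_3 = 0.430063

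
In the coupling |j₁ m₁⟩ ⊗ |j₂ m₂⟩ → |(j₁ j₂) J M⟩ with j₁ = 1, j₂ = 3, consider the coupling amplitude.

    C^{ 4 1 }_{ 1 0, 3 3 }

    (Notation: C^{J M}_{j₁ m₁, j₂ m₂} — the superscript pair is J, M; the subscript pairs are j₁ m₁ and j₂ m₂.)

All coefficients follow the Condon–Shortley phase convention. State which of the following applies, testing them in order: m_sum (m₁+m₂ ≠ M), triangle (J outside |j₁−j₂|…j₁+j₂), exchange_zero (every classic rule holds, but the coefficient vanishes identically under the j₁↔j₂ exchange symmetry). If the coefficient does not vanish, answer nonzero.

m_sum

m-sum: m₁+m₂ = 0+3 = 3, M = 1  ✗ ⇒ coefficient is 0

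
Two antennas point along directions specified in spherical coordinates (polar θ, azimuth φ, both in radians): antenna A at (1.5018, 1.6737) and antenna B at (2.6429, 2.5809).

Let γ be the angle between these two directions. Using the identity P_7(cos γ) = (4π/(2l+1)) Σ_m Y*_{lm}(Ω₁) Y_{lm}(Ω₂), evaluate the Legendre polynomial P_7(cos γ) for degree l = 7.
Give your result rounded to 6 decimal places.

-0.289252

Addition theorem: P_7(cos γ) = (4π/15) Σ_m Y*_{lm}(Ω₁) Y_{lm}(Ω₂), m = −7…7:
  [-7]  conj(Y_{7,-7})(Ω₁) = 0.32439 - 0.36961j ; Y_{7,-7}(Ω₂) = 0.00203 + 0.00202j ; Δ = 0.00140 - 0.00009j
  [-6]  conj(Y_{7,-6})(Ω₁) = -0.10368 - 0.07362j ; Y_{7,-6}(Ω₂) = 0.01918 + 0.00434j ; Δ = -0.00167 - 0.00186j
  [-5]  conj(Y_{7,-5})(Ω₁) = 0.16741 - 0.29614j ; Y_{7,-5}(Ω₂) = 0.07819 - 0.02750j ; Δ = 0.00495 - 0.02776j
  [-4]  conj(Y_{7,-4})(Ω₁) = -0.13495 - 0.05891j ; Y_{7,-4}(Ω₂) = 0.14751 - 0.18543j ; Δ = -0.03083 + 0.01633j
  [-3]  conj(Y_{7,-3})(Ω₁) = 0.08976 - 0.28147j ; Y_{7,-3}(Ω₂) = 0.04995 - 0.44697j ; Δ = -0.12132 - 0.05418j
  [-2]  conj(Y_{7,-2})(Ω₁) = -0.15217 - 0.03177j ; Y_{7,-2}(Ω₂) = -0.20786 - 0.43096j ; Δ = 0.01794 + 0.07218j
  [-1]  conj(Y_{7,-1})(Ω₁) = 0.02860 - 0.27696j ; Y_{7,-1}(Ω₂) = -0.03849 - 0.02417j ; Δ = -0.00779 + 0.00997j
  [+0]  conj(Y_{7,0})(Ω₁) = -0.15779 + 0.00000j ; Y_{7,0}(Ω₂) = 0.44754 + 0.00000j ; Δ = -0.07062 + 0.00000j
  [+1]  conj(Y_{7,1})(Ω₁) = -0.02860 - 0.27696j ; Y_{7,1}(Ω₂) = 0.03849 - 0.02417j ; Δ = -0.00779 - 0.00997j
  [+2]  conj(Y_{7,2})(Ω₁) = -0.15217 + 0.03177j ; Y_{7,2}(Ω₂) = -0.20786 + 0.43096j ; Δ = 0.01794 - 0.07218j
  [+3]  conj(Y_{7,3})(Ω₁) = -0.08976 - 0.28147j ; Y_{7,3}(Ω₂) = -0.04995 - 0.44697j ; Δ = -0.12132 + 0.05418j
  [+4]  conj(Y_{7,4})(Ω₁) = -0.13495 + 0.05891j ; Y_{7,4}(Ω₂) = 0.14751 + 0.18543j ; Δ = -0.03083 - 0.01633j
  [+5]  conj(Y_{7,5})(Ω₁) = -0.16741 - 0.29614j ; Y_{7,5}(Ω₂) = -0.07819 - 0.02750j ; Δ = 0.00495 + 0.02776j
  [+6]  conj(Y_{7,6})(Ω₁) = -0.10368 + 0.07362j ; Y_{7,6}(Ω₂) = 0.01918 - 0.00434j ; Δ = -0.00167 + 0.00186j
  [+7]  conj(Y_{7,7})(Ω₁) = -0.32439 - 0.36961j ; Y_{7,7}(Ω₂) = -0.00203 + 0.00202j ; Δ = 0.00140 + 0.00009j
Σ over m = -0.34527 + 0.00000j; ×(4π/15) → -0.28925 + 0.00000j. Real part: -0.289252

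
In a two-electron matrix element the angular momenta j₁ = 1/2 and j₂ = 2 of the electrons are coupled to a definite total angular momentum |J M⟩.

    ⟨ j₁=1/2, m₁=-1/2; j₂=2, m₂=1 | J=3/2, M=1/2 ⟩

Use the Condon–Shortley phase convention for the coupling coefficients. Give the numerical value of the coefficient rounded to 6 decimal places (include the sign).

triangle: 1!·0!·3!/5! = 6/120
(j±m)!: 0!·1!·3!·1!·2!·1! = 12
prefactor² = (2J+1)·Δ·N² = 12/5
  k=1: −1/(1!·0!·0!·2!·0!·1!) = -1/2
Σ = -1/2  ⇒  CG² = 12/5·(-1/2)² = 3/5
CG = −√(3/5) = -0.774597

-0.774597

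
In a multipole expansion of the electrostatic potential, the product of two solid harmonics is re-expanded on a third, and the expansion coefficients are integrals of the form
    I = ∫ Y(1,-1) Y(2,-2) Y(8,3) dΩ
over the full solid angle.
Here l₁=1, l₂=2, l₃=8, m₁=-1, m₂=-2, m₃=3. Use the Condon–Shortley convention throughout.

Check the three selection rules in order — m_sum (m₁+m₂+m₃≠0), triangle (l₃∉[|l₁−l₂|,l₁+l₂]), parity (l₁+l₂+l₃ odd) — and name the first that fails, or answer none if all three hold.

azimuthal sum: -1 − 2 + 3 = 0  ✓
l₃ must lie in [1,3]; have l₃=8  ✗
L = 1 + 2 + 8 = 11 (odd)

triangle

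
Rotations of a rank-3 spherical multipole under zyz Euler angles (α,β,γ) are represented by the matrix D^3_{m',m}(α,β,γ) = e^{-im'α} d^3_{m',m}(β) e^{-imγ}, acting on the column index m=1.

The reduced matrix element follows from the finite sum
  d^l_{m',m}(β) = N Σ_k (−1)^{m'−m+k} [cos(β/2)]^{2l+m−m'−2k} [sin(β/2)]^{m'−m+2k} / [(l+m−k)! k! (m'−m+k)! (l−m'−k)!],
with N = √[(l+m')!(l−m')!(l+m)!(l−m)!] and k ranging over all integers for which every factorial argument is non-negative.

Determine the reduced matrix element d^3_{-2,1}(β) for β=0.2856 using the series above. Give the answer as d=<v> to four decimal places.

d=0.0175

d^3_{-2,1}(β=0.2856) via the finite sum:
c=cos(0.285600/2)=0.989821, s=sin(0.285600/2)=0.142315; N=√[1·120·24·2]=75.894664
Admissible k: 3..4 (factorial args all ≥0)
  k=3: (−1)^0·75.8947/(12)·0.9898^3·0.1423^3 = +0.017679
  k=4: (−1)^1·75.8947/(24)·0.9898^1·0.1423^5 = -0.000183
d^3_{-2,1}(0.2856) = +0.017679 -0.000183 = +0.017496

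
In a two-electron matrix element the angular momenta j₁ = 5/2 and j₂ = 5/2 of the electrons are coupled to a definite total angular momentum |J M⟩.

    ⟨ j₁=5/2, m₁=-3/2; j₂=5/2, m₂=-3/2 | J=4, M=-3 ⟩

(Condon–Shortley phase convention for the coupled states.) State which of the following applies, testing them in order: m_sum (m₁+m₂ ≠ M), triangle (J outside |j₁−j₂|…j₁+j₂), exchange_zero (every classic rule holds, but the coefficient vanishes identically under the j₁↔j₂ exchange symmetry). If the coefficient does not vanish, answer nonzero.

m-sum: m₁+m₂ = -3/2+(-3/2) = -3, M = -3  ✓
triangle: |j₁−j₂| = 0 ≤ J = 4 ≤ j₁+j₂ = 5  ✓
exchange: j₁=j₂ and m₁=m₂, and (−1)^(j₁+j₂−J) = (−1)^1 = −1 forces ⟨j₁m₁;j₂m₂|JM⟩ = −⟨j₂m₂;j₁m₁|JM⟩ = −⟨j₁m₁;j₂m₂|JM⟩ ⇒ the coefficient vanishes identically
Racah sum check: Σ_k collapses to 0 ⇒ CG = 0

exchange_zero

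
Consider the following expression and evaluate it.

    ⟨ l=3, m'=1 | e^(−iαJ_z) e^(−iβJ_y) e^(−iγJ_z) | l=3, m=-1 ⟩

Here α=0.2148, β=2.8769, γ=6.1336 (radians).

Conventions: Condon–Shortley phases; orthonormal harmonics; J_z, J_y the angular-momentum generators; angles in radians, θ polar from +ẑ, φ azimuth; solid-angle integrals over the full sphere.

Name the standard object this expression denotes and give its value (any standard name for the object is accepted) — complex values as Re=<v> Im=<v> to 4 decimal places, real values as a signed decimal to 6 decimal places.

This is a Wigner D-matrix element — the rotation-matrix element ⟨l m'| R(α,β,γ) |l m⟩ in the angular-momentum basis.
First d^3_{1,-1}(β=2.8769), then the phase factors e^{-i(1)α} and e^{-i(-1)γ}:
With c≡cos(β/2)=0.131960 and s≡sin(β/2)=0.991255, N=[24·2·2·24]^{1/2}=48.000000
k∈{0,1,2} keeps every argument non-negative
  k=0: (−1)^2·48.0000/(8)·0.1320^4·0.9913^2 = +0.001788
  k=1: (−1)^3·48.0000/(6)·0.1320^2·0.9913^4 = -0.134499
  k=2: (−1)^4·48.0000/(48)·0.1320^0·0.9913^6 = +0.948664
d^3_{1,-1}(2.8769) = +0.001788 -0.134499 +0.948664 = +0.815953
Phases: e^{-i·(1)·0.2148}=+0.977019-0.213152i, e^{-i·(-1)·6.1336}=+0.988833-0.149028i ⇒ D=+0.762380-0.290785i

Wigner D-matrix element, Re=0.7624 Im=-0.2908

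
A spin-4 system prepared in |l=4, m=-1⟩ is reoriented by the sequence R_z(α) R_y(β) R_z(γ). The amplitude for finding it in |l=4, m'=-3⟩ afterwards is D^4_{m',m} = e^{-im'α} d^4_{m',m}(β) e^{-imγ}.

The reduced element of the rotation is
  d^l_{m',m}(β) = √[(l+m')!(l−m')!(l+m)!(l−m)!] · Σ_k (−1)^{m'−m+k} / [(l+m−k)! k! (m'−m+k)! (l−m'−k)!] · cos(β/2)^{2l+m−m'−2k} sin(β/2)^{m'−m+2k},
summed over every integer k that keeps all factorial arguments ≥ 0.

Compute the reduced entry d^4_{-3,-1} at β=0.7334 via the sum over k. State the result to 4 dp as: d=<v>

d=0.5092

d^4_{-3,-1}(β=0.7334) via the finite sum:
Half-angle: c=0.933516, s=0.358537. N=√(1·5040·6·120)=1904.940944
The bounds max(0,m−m')=2 and min(l+m,l−m')=3 give 2 terms
  k=2: (−1)^0·1904.9409/(240)·0.9335^6·0.3585^2 = +0.675254
  k=3: (−1)^1·1904.9409/(144)·0.9335^4·0.3585^4 = -0.166012
d^4_{-3,-1}(0.7334) = +0.675254 -0.166012 = +0.509242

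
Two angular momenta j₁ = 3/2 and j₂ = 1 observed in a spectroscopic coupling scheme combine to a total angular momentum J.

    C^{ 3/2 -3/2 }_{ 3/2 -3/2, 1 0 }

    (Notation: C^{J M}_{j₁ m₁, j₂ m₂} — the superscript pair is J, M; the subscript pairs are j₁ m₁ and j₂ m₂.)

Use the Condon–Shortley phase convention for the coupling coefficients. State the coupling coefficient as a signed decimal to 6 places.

j₁+j₂−J=1  J+j₁−j₂=2  J−j₁+j₂=1  j₁+j₂+J+1=5
(j₁±m₁, j₂±m₂, J±M) = (0,3,1,1,0,3)
P² = 12/5
sum k=1..1:
  [1] −1/2 = -1/2
S = -1/2
C² = P²·S² = 3/5 ; C = -0.774597

−√(3/5) = -0.774597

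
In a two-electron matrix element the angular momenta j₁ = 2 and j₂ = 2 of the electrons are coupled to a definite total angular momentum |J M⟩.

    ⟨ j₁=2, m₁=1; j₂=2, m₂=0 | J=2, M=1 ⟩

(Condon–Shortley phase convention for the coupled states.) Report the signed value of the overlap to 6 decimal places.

j₁+j₂−J=2  J+j₁−j₂=2  J−j₁+j₂=2  j₁+j₂+J+1=7
(j₁±m₁, j₂±m₂, J±M) = (3,1,2,2,3,1)
P² = 8/7
sum k=0..1:
  [0] +1/4 = 1/4
  [1] −1/2 = -1/2
S = -1/4
C² = P²·S² = 1/14 ; C = -0.267261

−√(1/14) ≈ -0.267261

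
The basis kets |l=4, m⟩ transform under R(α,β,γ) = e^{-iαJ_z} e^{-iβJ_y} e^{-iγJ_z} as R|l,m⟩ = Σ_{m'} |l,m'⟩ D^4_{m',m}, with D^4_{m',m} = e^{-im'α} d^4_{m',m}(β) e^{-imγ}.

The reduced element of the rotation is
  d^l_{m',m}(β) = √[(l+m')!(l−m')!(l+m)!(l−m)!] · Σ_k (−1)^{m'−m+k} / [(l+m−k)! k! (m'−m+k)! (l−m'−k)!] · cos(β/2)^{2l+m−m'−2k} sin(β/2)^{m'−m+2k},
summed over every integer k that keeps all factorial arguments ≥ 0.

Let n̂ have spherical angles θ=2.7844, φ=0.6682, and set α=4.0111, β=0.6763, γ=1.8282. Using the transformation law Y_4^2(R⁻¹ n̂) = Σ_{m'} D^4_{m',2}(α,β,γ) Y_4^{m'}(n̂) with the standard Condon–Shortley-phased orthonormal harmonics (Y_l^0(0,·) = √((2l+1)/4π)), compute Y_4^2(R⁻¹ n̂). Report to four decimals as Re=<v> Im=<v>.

Re=-0.1870 Im=0.0157

Need the full column D^4_{m',2} for m'=−4..4 at α=4.0111, β=0.6763, γ=1.8282.
cos(β/2)=0.943370, sin(β/2)=0.331742
d^4_{-4,2}: single k=6 term ⇒ +0.006277;  D = +0.006177-0.001114i
d^4_{-3,2}: k∈[5..6] ⇒ +0.037865 -0.001561 = +0.036304;  D = -0.018131+0.031453i
d^4_{-2,2}: k∈[4..6] ⇒ +0.143888 -0.014235 +0.000147 = +0.129800;  D = -0.044092-0.122081i
d^4_{-1,2}: k∈[3..5] ⇒ +0.385770 -0.071558 +0.001770 = +0.315982;  D = +0.296312+0.109743i
d^4_{0,2}: k∈[2..4] ⇒ +0.735895 -0.242673 +0.011254 = +0.504475;  D = -0.439089+0.248387i
d^4_{1,2}: k∈[1..3] ⇒ +0.935862 -0.578655 +0.047705 = +0.404912;  D = +0.075072-0.397892i
d^4_{2,2}: k∈[0..2] ⇒ +0.627273 -0.930841 +0.143888 = -0.159681;  D = -0.100781-0.123859i
d^4_{3,2}: k∈[0..1] ⇒ -0.825353 +0.306195 = -0.519157;  D = +0.519071+0.009481i
d^4_{4,2}: single k=0 term ⇒ +0.410462;  D = +0.270514-0.308709i
Y_4^{m'}(θ=2.7844,φ=0.6682) and Σ D·Y over m':
  (+0.0062-0.0011i)·(-0.0059-0.0030i)  (-0.0181+0.0315i)·(+0.0211+0.0455i)  (-0.0441-0.1221i)·(+0.0489-0.2046i)  (+0.2963+0.1097i)·(-0.3825+0.3019i)  (-0.4391+0.2484i)·(+0.3843+0.0000i)  (+0.0751-0.3979i)·(+0.3825+0.3019i)  (-0.1008-0.1239i)·(+0.0489+0.2046i)  (+0.5191+0.0095i)·(-0.0211+0.0455i)  (+0.2705-0.3087i)·(-0.0059+0.0030i)
Y_4^2(R⁻¹ n̂) = -0.186987+0.015670i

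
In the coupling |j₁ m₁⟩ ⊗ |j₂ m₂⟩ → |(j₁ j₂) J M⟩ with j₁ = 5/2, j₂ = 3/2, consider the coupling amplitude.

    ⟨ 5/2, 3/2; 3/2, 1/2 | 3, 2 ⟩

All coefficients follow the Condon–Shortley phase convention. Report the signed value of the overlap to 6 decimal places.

+0.288675  (= +√(1/12))

triangle: 1!×4!×2!/8! = 48/40320
(j±m)!: 4!×1!×2!×1!×5!×1! = 5760
prefactor² = (2J+1)×Δ×N² = 48
  k=0: +1/(0!×1!×1!×2!×3!×0!) = 1/12
  k=1: −1/(1!×0!×0!×1!×4!×1!) = -1/24
Σ = 1/24  ⇒  CG² = 48×(1/24)² = 1/12
CG = +√(1/12) = +0.288675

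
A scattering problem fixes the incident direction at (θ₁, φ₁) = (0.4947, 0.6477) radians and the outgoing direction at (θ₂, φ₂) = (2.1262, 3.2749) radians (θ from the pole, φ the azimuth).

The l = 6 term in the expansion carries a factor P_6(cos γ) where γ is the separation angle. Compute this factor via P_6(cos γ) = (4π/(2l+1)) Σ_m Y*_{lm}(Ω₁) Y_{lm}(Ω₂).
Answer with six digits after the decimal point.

-0.408811

Expand P_6 via completeness: Σ_{m} conj(Y_{6,m}) at Ω₁ times Y_{6,m} at Ω₂ —
  m=-6: (-0.00407 - 0.00375j) × (0.12668 - 0.13039j) = -0.00100 + 0.00006j  (running Σ = -0.00100 + 0.00006j)
  m=-5: (-0.03536 - 0.00344j) × (0.30716 - 0.24162j) = -0.01169 + 0.00749j  (running Σ = -0.01270 + 0.00754j)
  m=-4: (-0.11616 + 0.07135j) × (0.32964 - 0.19458j) = -0.02441 + 0.04612j  (running Σ = -0.03711 + 0.05367j)
  m=-3: (-0.12320 + 0.31549j) × (0.01132 - 0.00479j) = 0.00011 + 0.00416j  (running Σ = -0.03699 + 0.05783j)
  m=-2: (0.13689 + 0.48444j) × (-0.32973 + 0.09005j) = -0.08876 - 0.14741j  (running Σ = -0.12575 - 0.08958j)
  m=-1: (0.21444 + 0.16224j) × (-0.14452 + 0.01938j) = -0.03414 - 0.01929j  (running Σ = -0.15989 - 0.10887j)
  m=0: (-0.33744 + 0.00000j) × (0.30564 + 0.00000j) = -0.10314 + 0.00000j  (running Σ = -0.26303 - 0.10887j)
  m=1: (-0.21444 + 0.16224j) × (0.14452 + 0.01938j) = -0.03414 + 0.01929j  (running Σ = -0.29716 - 0.08958j)
  m=2: (0.13689 - 0.48444j) × (-0.32973 - 0.09005j) = -0.08876 + 0.14741j  (running Σ = -0.38593 + 0.05783j)
  m=3: (0.12320 + 0.31549j) × (-0.01132 - 0.00479j) = 0.00011 - 0.00416j  (running Σ = -0.38581 + 0.05367j)
  m=4: (-0.11616 - 0.07135j) × (0.32964 + 0.19458j) = -0.02441 - 0.04612j  (running Σ = -0.41022 + 0.00754j)
  m=5: (0.03536 - 0.00344j) × (-0.30716 - 0.24162j) = -0.01169 - 0.00749j  (running Σ = -0.42191 + 0.00006j)
  m=6: (-0.00407 + 0.00375j) × (0.12668 + 0.13039j) = -0.00100 - 0.00006j  (running Σ = -0.42292 + 0.00000j)
Accumulated sum -0.42292 + 0.00000j; after 4π/(2l+1) scaling, -0.40881 + 0.00000j ⇒ P_6 = -0.408811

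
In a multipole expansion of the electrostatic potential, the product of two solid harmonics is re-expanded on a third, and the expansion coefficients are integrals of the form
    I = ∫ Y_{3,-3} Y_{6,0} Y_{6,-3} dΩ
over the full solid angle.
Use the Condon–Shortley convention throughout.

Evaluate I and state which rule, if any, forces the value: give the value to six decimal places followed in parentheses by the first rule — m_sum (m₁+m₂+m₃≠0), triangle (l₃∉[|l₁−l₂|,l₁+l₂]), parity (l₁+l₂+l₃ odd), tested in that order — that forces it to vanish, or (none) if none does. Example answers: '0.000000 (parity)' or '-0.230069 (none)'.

0.000000 (m_sum)

m-sum = -3 + 0 − 3 = -6 ≠ 0 ⇒ I = 0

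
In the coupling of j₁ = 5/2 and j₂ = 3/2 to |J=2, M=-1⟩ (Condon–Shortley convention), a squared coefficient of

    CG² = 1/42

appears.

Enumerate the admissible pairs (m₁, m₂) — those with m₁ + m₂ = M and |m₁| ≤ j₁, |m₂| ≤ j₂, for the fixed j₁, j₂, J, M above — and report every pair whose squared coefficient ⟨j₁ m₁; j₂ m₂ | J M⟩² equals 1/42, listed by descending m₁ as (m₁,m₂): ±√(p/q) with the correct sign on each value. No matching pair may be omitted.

Admissible pairs with m₁+m₂ = M = -1: (-5/2,3/2), (-3/2,1/2), (-1/2,-1/2), (1/2,-3/2)
  (m₁,m₂)=(1/2,-3/2): CG² = 9/28, CG = +√(9/28)
  (m₁,m₂)=(-1/2,-1/2): CG² = 25/84, CG = −√(25/84)
  (m₁,m₂)=(-3/2,1/2): CG² = 1/42, CG = +√(1/42)   ← matches the target
  (m₁,m₂)=(-5/2,3/2): CG² = 5/14, CG = +√(5/14)
Pairs with CG² = 1/42: (-3/2,1/2): +√(1/42)

(-3/2,1/2): +√(1/42)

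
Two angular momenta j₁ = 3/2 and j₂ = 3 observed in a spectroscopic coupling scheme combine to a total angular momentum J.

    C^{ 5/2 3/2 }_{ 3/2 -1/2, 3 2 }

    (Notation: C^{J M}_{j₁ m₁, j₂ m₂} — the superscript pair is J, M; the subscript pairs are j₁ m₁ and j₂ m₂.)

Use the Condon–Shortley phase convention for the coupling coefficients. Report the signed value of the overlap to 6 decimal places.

+√(1/14) = +0.267261

triangle: 2!×1!×4!/8! = 48/40320
(j±m)!: 1!×2!×5!×1!×4!×1! = 5760
prefactor² = (2J+1)×Δ×N² = 288/7
  k=1: −1/(1!×1!×1!×4!×0!×0!) = -1/24
  k=2: +1/(2!×0!×0!×3!×1!×1!) = 1/12
Σ = 1/24  ⇒  CG² = 288/7×(1/24)² = 1/14
CG = +√(1/14) = +0.267261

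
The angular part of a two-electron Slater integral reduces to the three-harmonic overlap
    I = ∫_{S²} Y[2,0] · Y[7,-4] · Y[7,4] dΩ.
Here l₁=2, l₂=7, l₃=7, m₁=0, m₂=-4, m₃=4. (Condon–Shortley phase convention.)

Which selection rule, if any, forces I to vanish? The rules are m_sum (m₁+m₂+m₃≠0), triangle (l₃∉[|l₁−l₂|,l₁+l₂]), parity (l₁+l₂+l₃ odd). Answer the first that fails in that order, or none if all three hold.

none

m₁+m₂+m₃ = 0 − 4 + 4 = 0  ✓
triangle: |2−7|=5 ≤ l₃=7 ≤ 2+7=9  ✓
parity: l₁+l₂+l₃ = 16 is even  ✓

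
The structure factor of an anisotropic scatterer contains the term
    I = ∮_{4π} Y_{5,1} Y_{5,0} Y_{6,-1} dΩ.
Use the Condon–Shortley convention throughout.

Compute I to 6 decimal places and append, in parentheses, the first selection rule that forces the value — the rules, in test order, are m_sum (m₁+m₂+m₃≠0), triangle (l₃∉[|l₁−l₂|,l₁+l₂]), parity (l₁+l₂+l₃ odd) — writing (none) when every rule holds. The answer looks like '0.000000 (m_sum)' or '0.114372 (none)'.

-0.072607 (none)

Checks pass: Σm=0; 16 even; l₃=6∈[0,10].
(2·5+1)(2·5+1)(2·6+1) = 1573
Δ: 4! 6! 6! / 17! → 1/28588560
sum: t=0:+1/345600 t=1:−1/13824 t=2:+1/5184 t=3:−1/13824 t=4:+1/345600 = 7/129600
3j²(5 5 6; 0 0 0) = Δ·Π!·Σ² = 80/7293  (sign +1)
sum: t=0:+1/138240 t=1:−1/10368 t=2:+1/6912 t=3:−1/34560 t=4:+1/2073600 = 7/259200
3j²(5 5 6; 1 0 -1) = Δ·Π!·Σ² = 28/7293  (sign -1)
combine: 4πI² = 1573·80/7293·28/7293 = 2240/33813
take √, sign -1: I = -0.07260679
No selection rule forces the value: the integral is nonzero (none).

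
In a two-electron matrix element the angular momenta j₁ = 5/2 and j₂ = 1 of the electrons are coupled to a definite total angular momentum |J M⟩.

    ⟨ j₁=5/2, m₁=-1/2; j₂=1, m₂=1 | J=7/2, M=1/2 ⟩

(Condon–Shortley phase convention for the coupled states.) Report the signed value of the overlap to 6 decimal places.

j₁+j₂−J=0  J+j₁−j₂=5  J−j₁+j₂=2  j₁+j₂+J+1=8
(j₁±m₁, j₂±m₂, J±M) = (2,3,2,0,4,3)
P² = 1152/7
sum k=0..0:
  [0] +1/24 = 1/24
S = 1/24
C² = P²·S² = 2/7 ; C = +0.534522

+√(2/7) ≈ +0.534522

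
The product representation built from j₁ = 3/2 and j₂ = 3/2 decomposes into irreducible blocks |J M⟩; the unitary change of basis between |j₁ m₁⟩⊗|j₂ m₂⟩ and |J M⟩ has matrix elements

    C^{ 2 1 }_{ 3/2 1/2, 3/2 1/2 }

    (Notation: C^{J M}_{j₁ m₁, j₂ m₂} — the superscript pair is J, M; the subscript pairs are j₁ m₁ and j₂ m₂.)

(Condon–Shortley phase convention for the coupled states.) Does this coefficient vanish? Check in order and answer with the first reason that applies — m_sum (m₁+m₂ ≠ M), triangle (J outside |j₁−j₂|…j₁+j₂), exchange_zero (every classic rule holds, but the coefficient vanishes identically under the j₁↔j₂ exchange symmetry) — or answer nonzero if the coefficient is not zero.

m-sum: m₁+m₂ = 1/2+1/2 = 1, M = 1  ✓
triangle: |j₁−j₂| = 0 ≤ J = 2 ≤ j₁+j₂ = 3  ✓
exchange: j₁=j₂ and m₁=m₂, and (−1)^(j₁+j₂−J) = (−1)^1 = −1 forces ⟨j₁m₁;j₂m₂|JM⟩ = −⟨j₂m₂;j₁m₁|JM⟩ = −⟨j₁m₁;j₂m₂|JM⟩ ⇒ the coefficient vanishes identically
Racah sum check: Σ_k collapses to 0 ⇒ CG = 0

exchange_zero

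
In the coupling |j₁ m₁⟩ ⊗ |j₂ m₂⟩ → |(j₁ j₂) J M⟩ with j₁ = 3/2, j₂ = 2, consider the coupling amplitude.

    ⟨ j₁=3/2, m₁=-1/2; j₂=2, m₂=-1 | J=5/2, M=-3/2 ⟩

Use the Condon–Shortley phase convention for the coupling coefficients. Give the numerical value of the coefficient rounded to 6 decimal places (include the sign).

+√(1/35) = +0.169031

triangle: 1!×2!×3!/7! = 12/5040
(j±m)!: 1!×2!×1!×3!×1!×4! = 288
prefactor² = (2J+1)×Δ×N² = 144/35
  k=0: +1/(0!×1!×2!×1!×0!×2!) = 1/4
  k=1: −1/(1!×0!×1!×0!×1!×3!) = -1/6
Σ = 1/12  ⇒  CG² = 144/35×(1/12)² = 1/35
CG = +√(1/35) = +0.169031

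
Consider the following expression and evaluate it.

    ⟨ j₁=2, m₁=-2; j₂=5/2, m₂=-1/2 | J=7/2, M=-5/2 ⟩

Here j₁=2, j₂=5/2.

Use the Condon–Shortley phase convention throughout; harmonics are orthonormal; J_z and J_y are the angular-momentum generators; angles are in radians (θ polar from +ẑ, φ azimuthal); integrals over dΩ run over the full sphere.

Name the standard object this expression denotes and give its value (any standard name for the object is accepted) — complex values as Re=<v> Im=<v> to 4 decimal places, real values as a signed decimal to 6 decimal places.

Clebsch–Gordan coefficient, −√(32/63) ≈ -0.712697

This is a Clebsch–Gordan (vector-coupling) coefficient.
j₁+j₂−J=1  J+j₁−j₂=3  J−j₁+j₂=4  j₁+j₂+J+1=9
(j₁±m₁, j₂±m₂, J±M) = (0,4,2,3,1,6)
P² = 4608/7
sum k=1..1:
  [1] −1/36 = -1/36
S = -1/36
C² = P²·S² = 32/63 ; C = -0.712697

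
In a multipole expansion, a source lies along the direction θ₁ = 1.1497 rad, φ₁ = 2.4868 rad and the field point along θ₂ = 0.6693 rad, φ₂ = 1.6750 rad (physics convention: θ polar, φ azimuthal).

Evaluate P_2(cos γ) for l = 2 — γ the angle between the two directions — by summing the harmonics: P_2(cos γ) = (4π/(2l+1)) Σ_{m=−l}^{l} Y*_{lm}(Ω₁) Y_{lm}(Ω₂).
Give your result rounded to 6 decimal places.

0.256691

Addition theorem: P_2(cos γ) = (4π/5) Σ_m Y*_{lm}(Ω₁) Y_{lm}(Ω₂), m = −2…2:
  [-2]  conj(Y_{2,-2})(Ω₁) = (0.083088, -0.310819) ; Y_{2,-2}(Ω₂) = (-0.145476, 0.030765) ; Δ = (-0.002525, 0.047773)
  [-1]  conj(Y_{2,-1})(Ω₁) = (-0.228594, 0.175513) ; Y_{2,-1}(Ω₂) = (-0.039100, -0.373869) ; Δ = (0.074557, 0.078601)
  [+0]  conj(Y_{2,0})(Ω₁) = (-0.157299, -0.000000) ; Y_{2,0}(Ω₂) = (0.266560, 0.000000) ; Δ = (-0.041930, -0.000000)
  [+1]  conj(Y_{2,1})(Ω₁) = (0.228594, 0.175513) ; Y_{2,1}(Ω₂) = (0.039100, -0.373869) ; Δ = (0.074557, -0.078601)
  [+2]  conj(Y_{2,2})(Ω₁) = (0.083088, 0.310819) ; Y_{2,2}(Ω₂) = (-0.145476, -0.030765) ; Δ = (-0.002525, -0.047773)
Total Σ_m = (0.102134, 0.000000). Multiply by 2.513274: (0.256691, 0.000000). P_2(cos γ) = 0.256691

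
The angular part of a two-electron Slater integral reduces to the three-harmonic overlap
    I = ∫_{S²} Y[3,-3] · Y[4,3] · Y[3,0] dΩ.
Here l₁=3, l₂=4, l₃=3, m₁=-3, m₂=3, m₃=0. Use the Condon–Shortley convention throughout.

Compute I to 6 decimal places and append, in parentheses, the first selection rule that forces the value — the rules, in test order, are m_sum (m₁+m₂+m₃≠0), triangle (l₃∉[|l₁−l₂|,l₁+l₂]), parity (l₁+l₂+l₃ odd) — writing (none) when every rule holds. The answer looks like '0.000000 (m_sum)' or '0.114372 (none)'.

m-sum 0 ✓  L=10 even ✓  1≤3≤7 ✓
Π(2lᵢ+1) = 7×9×7 = 441
triangle coeff Δ(3,4,3) = 1/34650
Σ_t [1,3]: t=1:−1/72 t=2:+1/16 t=3:−1/72 = 5/144
(3j)²=2/77 [(3 4 3; 0 0 0)], sign=-1
Σ_t [4,4]: t=4:+1/288 = 1/288
(3j)²=1/22 [(3 4 3; -3 3 0)], sign=-1
⇒ 4πI² = 63/121
I = (+1)√(63/121/(4π)) = 0.20355073
No selection rule forces the value: the integral is nonzero (none).

0.203551 (none)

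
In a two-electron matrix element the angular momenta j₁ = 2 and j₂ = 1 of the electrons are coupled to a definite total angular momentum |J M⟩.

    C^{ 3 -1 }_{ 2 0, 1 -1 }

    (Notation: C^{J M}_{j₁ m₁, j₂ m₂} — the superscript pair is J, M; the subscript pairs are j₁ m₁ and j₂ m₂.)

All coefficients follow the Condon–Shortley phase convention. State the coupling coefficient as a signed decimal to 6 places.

j₁+j₂−J=0  J+j₁−j₂=4  J−j₁+j₂=2  j₁+j₂+J+1=7
(j₁±m₁, j₂±m₂, J±M) = (2,2,0,2,2,4)
P² = 128/5
sum k=0..0:
  [0] +1/8 = 1/8
S = 1/8
C² = P²·S² = 2/5 ; C = +0.632456

+√(2/5) = +0.632456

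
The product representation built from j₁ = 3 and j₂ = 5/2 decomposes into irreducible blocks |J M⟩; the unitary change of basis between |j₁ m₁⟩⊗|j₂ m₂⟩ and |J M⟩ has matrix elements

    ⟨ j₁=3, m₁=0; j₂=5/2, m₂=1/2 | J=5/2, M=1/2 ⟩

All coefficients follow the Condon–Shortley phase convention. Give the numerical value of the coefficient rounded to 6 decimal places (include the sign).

j₁+j₂−J=3  J+j₁−j₂=3  J−j₁+j₂=2  j₁+j₂+J+1=9
(j₁±m₁, j₂±m₂, J±M) = (3,3,3,2,3,2)
P² = 216/35
sum k=1..3:
  [1] −1/8 = -1/8
  [2] +1/4 = 1/4
  [3] −1/72 = -1/72
S = 1/9
C² = P²·S² = 8/105 ; C = +0.276026

+√(8/105) = +0.276026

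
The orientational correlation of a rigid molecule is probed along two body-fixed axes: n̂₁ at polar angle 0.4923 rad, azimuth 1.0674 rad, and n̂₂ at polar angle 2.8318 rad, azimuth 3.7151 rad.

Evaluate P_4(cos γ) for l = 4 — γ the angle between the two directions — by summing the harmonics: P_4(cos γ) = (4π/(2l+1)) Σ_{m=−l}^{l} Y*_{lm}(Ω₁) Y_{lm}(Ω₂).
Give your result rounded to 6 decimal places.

Expand P_4 via completeness: Σ_{m} conj(Y_{4,m}) at Ω₁ times Y_{4,m} at Ω₂ —
  [-4]  conj(Y_{4,-4})(Ω₁) = -0.00946 - 0.01996j ; Y_{4,-4}(Ω₂) = -0.00253 - 0.00287j ; Δ = -0.00003 + 0.00008j
  [-3]  conj(Y_{4,-3})(Ω₁) = -0.11626 - 0.00705j ; Y_{4,-3}(Ω₂) = -0.00504 - 0.03340j ; Δ = 0.00035 + 0.00392j
  [-2]  conj(Y_{4,-2})(Ω₁) = -0.17723 + 0.28018j ; Y_{4,-2}(Ω₂) = 0.06839 - 0.15160j ; Δ = 0.03036 + 0.04603j
  [-1]  conj(Y_{4,-1})(Ω₁) = 0.23158 + 0.42051j ; Y_{4,-1}(Ω₂) = 0.38647 - 0.24963j ; Δ = 0.19447 + 0.10470j
  [+0]  conj(Y_{4,0})(Ω₁) = 0.08576 + 0.00000j ; Y_{4,0}(Ω₂) = 0.48500 + 0.00000j ; Δ = 0.04159 + 0.00000j
  [+1]  conj(Y_{4,1})(Ω₁) = -0.23158 + 0.42051j ; Y_{4,1}(Ω₂) = -0.38647 - 0.24963j ; Δ = 0.19447 - 0.10470j
  [+2]  conj(Y_{4,2})(Ω₁) = -0.17723 - 0.28018j ; Y_{4,2}(Ω₂) = 0.06839 + 0.15160j ; Δ = 0.03036 - 0.04603j
  [+3]  conj(Y_{4,3})(Ω₁) = 0.11626 - 0.00705j ; Y_{4,3}(Ω₂) = 0.00504 - 0.03340j ; Δ = 0.00035 - 0.00392j
  [+4]  conj(Y_{4,4})(Ω₁) = -0.00946 + 0.01996j ; Y_{4,4}(Ω₂) = -0.00253 + 0.00287j ; Δ = -0.00003 - 0.00008j
Σ over m = 0.49188 - 0.00000j; ×(4π/9) → 0.68679 - 0.00000j. Real part: 0.686793

0.686793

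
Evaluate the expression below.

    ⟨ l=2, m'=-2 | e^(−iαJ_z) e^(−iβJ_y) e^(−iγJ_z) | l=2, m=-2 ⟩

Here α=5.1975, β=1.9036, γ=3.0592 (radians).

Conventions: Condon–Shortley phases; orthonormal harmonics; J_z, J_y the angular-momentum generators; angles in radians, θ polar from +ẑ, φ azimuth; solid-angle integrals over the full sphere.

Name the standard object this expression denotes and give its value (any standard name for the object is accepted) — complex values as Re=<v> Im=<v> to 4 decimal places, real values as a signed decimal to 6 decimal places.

Wigner D-matrix element, Re=-0.0785 Im=-0.0817

This is a Wigner D-matrix element — the rotation-matrix element ⟨l m'| R(α,β,γ) |l m⟩ in the angular-momentum basis.
D^2_{-2,-2}(5.1975,1.9036,3.0592) = e^{-i·-2·5.1975}·d^2_{-2,-2}(1.9036)·e^{-i·-2·3.0592}. Compute d first:
With c≡cos(β/2)=0.580218 and s≡sin(β/2)=0.814461, N=[1·24·1·24]^{1/2}=24.000000
The bounds max(0,m−m')=0 and min(l+m,l−m')=0 give 1 term
  k=0: (−1)^0·24.0000/(24)·0.5802^4·0.8145^0 = +0.113335
d^2_{-2,-2}(1.9036) = +0.113335
Attach z-rotation phases: D = e^{-i(-2)(5.1975)}·(+0.113335)·e^{-i(-2)(3.0592)} = -0.078518-0.081730i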